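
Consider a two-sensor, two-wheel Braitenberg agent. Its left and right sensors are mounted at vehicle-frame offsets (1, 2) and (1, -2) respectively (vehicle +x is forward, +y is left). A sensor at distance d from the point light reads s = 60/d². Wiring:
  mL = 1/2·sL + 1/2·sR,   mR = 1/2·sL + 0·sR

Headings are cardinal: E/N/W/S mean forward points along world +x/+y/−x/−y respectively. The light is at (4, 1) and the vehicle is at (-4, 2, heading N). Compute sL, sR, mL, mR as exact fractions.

left sensor world pos  = (-6, 3); dL² = 104
right sensor world pos = (-2, 3); dR² = 40
sL = 60/104 = 15/26
sR = 60/40 = 3/2
mL = 1/2·sL + 1/2·sR = 27/26
mR = 1/2·sL + 0·sR = 15/52

15/26 3/2 27/26 15/52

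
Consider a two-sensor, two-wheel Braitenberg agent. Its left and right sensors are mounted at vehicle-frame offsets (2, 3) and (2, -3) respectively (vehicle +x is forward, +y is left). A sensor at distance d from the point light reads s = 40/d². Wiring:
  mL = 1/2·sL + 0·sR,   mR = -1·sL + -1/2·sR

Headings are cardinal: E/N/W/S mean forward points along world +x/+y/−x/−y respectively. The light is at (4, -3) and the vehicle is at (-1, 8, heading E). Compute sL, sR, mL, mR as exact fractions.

8/41 40/73 4/41 -1404/2993

left sensor world pos  = (1, 11); dL² = 205
right sensor world pos = (1, 5); dR² = 73
sL = 40/205 = 8/41
sR = 40/73 = 40/73
mL = 1/2·sL + 0·sR = 4/41
mR = -1·sL + -1/2·sR = -1404/2993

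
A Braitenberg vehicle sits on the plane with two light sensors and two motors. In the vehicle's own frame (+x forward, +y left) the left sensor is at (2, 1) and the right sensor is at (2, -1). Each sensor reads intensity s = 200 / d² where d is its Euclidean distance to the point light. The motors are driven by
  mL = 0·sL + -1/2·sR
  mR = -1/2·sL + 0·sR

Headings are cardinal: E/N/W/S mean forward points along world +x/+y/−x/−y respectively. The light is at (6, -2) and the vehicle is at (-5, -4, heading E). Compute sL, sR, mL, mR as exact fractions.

left sensor world pos  = (-3, -3); dL² = 82
right sensor world pos = (-3, -5); dR² = 90
sL = 200/82 = 100/41
sR = 200/90 = 20/9
mL = 0·sL + -1/2·sR = -10/9
mR = -1/2·sL + 0·sR = -50/41

100/41 20/9 -10/9 -50/41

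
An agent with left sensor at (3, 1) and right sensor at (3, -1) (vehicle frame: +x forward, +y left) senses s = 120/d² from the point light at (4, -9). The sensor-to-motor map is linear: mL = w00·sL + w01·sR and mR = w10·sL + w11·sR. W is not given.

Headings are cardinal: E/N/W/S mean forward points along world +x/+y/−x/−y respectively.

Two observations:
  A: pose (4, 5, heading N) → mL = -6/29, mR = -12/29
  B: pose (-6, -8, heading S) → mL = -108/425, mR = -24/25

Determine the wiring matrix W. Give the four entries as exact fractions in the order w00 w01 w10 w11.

obs A: pose=(4,5,N) → sL=12/29, sR=12/29, mL=-6/29, mR=-12/29
obs B: pose=(-6,-8,S) → sL=24/17, sR=24/25, mL=-108/425, mR=-24/25
sensor matrix S = [[12/29, 12/29], [24/17, 24/25]]; det S = -2304/12325
solve [mL_A; mL_B] = S·[w00; w01] and [mR_A; mR_B] = S·[w10; w11]:
  w00 = 1/2, w01 = -1, w10 = 0, w11 = -1

1/2 -1 0 -1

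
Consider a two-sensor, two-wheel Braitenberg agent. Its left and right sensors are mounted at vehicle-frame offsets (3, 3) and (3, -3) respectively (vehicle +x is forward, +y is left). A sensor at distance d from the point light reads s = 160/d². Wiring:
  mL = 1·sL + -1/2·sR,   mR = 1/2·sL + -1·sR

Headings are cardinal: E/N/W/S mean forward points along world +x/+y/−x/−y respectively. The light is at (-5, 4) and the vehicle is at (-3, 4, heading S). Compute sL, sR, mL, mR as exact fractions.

80/17 16 -56/17 -232/17

left sensor world pos  = (0, 1); dL² = 34
right sensor world pos = (-6, 1); dR² = 10
sL = 160/34 = 80/17
sR = 160/10 = 16
mL = 1·sL + -1/2·sR = -56/17
mR = 1/2·sL + -1·sR = -232/17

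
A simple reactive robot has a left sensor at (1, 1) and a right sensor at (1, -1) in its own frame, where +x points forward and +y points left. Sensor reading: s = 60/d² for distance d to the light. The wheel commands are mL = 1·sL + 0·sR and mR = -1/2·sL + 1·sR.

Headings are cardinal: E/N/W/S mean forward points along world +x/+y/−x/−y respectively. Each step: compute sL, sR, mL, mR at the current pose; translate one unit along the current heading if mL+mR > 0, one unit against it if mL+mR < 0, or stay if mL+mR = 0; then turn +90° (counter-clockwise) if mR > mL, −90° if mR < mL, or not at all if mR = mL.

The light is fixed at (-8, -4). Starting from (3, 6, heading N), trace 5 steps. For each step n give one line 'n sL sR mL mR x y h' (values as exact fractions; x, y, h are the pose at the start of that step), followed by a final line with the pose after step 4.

0 60/221 12/53 60/221 1062/11713 3 6 N
1 5/24 15/61 5/24 415/2928 3 7 E
2 60/269 60/221 60/269 9510/59449 4 7 S
3 30/101 30/121 30/101 1215/12221 4 6 W
4 60/221 12/53 60/221 1062/11713 3 6 N
final 3 7 E

n=0: pose=(3,6,N); sL=60/221, sR=12/53; mL=60/221, mR=1062/11713; mL+mR=4242/11713 → advance +1; mR−mL=-2118/11713 → turn -1·90°
n=1: pose=(3,7,E); sL=5/24, sR=15/61; mL=5/24, mR=415/2928; mL+mR=1025/2928 → advance +1; mR−mL=-65/976 → turn -1·90°
n=2: pose=(4,7,S); sL=60/269, sR=60/221; mL=60/269, mR=9510/59449; mL+mR=22770/59449 → advance +1; mR−mL=-3750/59449 → turn -1·90°
n=3: pose=(4,6,W); sL=30/101, sR=30/121; mL=30/101, mR=1215/12221; mL+mR=4845/12221 → advance +1; mR−mL=-2415/12221 → turn -1·90°
n=4: pose=(3,6,N); sL=60/221, sR=12/53; mL=60/221, mR=1062/11713; mL+mR=4242/11713 → advance +1; mR−mL=-2118/11713 → turn -1·90°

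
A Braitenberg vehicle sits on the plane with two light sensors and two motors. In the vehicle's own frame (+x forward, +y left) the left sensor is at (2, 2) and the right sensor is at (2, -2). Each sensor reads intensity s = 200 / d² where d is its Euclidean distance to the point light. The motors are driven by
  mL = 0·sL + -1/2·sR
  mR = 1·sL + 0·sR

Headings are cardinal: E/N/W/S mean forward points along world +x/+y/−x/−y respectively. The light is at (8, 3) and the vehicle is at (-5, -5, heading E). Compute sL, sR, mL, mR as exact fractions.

200/157 200/221 -100/221 200/157

left sensor world pos  = (-3, -3); dL² = 157
right sensor world pos = (-3, -7); dR² = 221
sL = 200/157 = 200/157
sR = 200/221 = 200/221
mL = 0·sL + -1/2·sR = -100/221
mR = 1·sL + 0·sR = 200/157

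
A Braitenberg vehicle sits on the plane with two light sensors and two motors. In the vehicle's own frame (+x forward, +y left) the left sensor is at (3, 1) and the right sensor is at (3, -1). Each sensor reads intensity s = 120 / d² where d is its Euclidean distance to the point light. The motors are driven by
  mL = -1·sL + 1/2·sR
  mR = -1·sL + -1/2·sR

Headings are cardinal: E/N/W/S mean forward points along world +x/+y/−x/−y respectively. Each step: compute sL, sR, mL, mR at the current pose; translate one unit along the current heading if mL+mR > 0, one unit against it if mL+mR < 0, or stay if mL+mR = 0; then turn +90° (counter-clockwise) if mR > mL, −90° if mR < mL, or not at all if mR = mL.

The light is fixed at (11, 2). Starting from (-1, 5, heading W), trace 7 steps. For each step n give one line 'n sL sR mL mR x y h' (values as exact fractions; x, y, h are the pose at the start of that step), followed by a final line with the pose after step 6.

n=0: pose=(-1,5,W); sL=120/229, sR=120/241; mL=-15180/55189, mR=-42660/55189; mL+mR=-240/229 → advance -1; mR−mL=-120/241 → turn -1·90°
n=1: pose=(0,5,N); sL=2/3, sR=15/17; mL=-23/102, mR=-113/102; mL+mR=-4/3 → advance -1; mR−mL=-15/17 → turn -1·90°
n=2: pose=(0,4,E); sL=120/73, sR=24/13; mL=-684/949, mR=-2436/949; mL+mR=-240/73 → advance -1; mR−mL=-24/13 → turn -1·90°
n=3: pose=(-1,4,S); sL=60/61, sR=12/17; mL=-654/1037, mR=-1386/1037; mL+mR=-120/61 → advance -1; mR−mL=-12/17 → turn -1·90°
n=4: pose=(-1,5,W); sL=120/229, sR=120/241; mL=-15180/55189, mR=-42660/55189; mL+mR=-240/229 → advance -1; mR−mL=-120/241 → turn -1·90°
n=5: pose=(0,5,N); sL=2/3, sR=15/17; mL=-23/102, mR=-113/102; mL+mR=-4/3 → advance -1; mR−mL=-15/17 → turn -1·90°
n=6: pose=(0,4,E); sL=120/73, sR=24/13; mL=-684/949, mR=-2436/949; mL+mR=-240/73 → advance -1; mR−mL=-24/13 → turn -1·90°

0 120/229 120/241 -15180/55189 -42660/55189 -1 5 W
1 2/3 15/17 -23/102 -113/102 0 5 N
2 120/73 24/13 -684/949 -2436/949 0 4 E
3 60/61 12/17 -654/1037 -1386/1037 -1 4 S
4 120/229 120/241 -15180/55189 -42660/55189 -1 5 W
5 2/3 15/17 -23/102 -113/102 0 5 N
6 120/73 24/13 -684/949 -2436/949 0 4 E
final -1 4 S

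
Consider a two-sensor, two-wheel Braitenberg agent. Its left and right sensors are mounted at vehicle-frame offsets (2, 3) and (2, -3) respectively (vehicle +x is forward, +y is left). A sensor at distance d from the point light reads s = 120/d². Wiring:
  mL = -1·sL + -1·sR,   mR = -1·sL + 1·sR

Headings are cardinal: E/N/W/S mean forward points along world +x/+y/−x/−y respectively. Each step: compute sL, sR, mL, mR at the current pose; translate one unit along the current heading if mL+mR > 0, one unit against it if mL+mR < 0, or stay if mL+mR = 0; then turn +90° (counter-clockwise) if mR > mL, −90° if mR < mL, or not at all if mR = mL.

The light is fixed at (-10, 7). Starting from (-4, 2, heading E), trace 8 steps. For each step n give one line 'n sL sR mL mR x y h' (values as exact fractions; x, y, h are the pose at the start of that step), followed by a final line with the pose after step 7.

0 30/17 15/16 -735/272 -225/272 -4 2 E
1 120/13 120/73 -10320/949 -7200/949 -5 2 N
2 4/3 20/3 -8 16/3 -5 1 W
3 24/29 120/73 -5232/2117 1728/2117 -4 1 S
4 30/17 15/16 -735/272 -225/272 -4 2 E
5 120/13 120/73 -10320/949 -7200/949 -5 2 N
6 4/3 20/3 -8 16/3 -5 1 W
7 24/29 120/73 -5232/2117 1728/2117 -4 1 S
final -4 2 E

n=0: pose=(-4,2,E); sL=30/17, sR=15/16; mL=-735/272, mR=-225/272; mL+mR=-60/17 → advance -1; mR−mL=15/8 → turn +1·90°
n=1: pose=(-5,2,N); sL=120/13, sR=120/73; mL=-10320/949, mR=-7200/949; mL+mR=-240/13 → advance -1; mR−mL=240/73 → turn +1·90°
n=2: pose=(-5,1,W); sL=4/3, sR=20/3; mL=-8, mR=16/3; mL+mR=-8/3 → advance -1; mR−mL=40/3 → turn +1·90°
n=3: pose=(-4,1,S); sL=24/29, sR=120/73; mL=-5232/2117, mR=1728/2117; mL+mR=-48/29 → advance -1; mR−mL=240/73 → turn +1·90°
n=4: pose=(-4,2,E); sL=30/17, sR=15/16; mL=-735/272, mR=-225/272; mL+mR=-60/17 → advance -1; mR−mL=15/8 → turn +1·90°
n=5: pose=(-5,2,N); sL=120/13, sR=120/73; mL=-10320/949, mR=-7200/949; mL+mR=-240/13 → advance -1; mR−mL=240/73 → turn +1·90°
n=6: pose=(-5,1,W); sL=4/3, sR=20/3; mL=-8, mR=16/3; mL+mR=-8/3 → advance -1; mR−mL=40/3 → turn +1·90°
n=7: pose=(-4,1,S); sL=24/29, sR=120/73; mL=-5232/2117, mR=1728/2117; mL+mR=-48/29 → advance -1; mR−mL=240/73 → turn +1·90°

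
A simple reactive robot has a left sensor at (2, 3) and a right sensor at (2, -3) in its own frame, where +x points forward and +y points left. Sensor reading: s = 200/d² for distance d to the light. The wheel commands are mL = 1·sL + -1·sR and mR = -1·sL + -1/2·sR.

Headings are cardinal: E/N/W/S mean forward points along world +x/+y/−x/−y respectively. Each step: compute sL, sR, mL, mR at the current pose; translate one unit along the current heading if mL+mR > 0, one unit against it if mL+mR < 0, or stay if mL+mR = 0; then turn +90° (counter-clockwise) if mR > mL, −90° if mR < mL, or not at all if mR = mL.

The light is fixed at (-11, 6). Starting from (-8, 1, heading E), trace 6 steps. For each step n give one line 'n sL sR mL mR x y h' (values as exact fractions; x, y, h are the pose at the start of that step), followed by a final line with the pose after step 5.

n=0: pose=(-8,1,E); sL=200/29, sR=200/89; mL=12000/2581, mR=-20700/2581; mL+mR=-300/89 → advance -1; mR−mL=-32700/2581 → turn -1·90°
n=1: pose=(-9,1,S); sL=100/37, sR=4; mL=-48/37, mR=-174/37; mL+mR=-6 → advance -1; mR−mL=-126/37 → turn -1·90°
n=2: pose=(-9,2,W); sL=200/49, sR=200; mL=-9600/49, mR=-5100/49; mL+mR=-300 → advance -1; mR−mL=4500/49 → turn +1·90°
n=3: pose=(-8,2,S); sL=25/9, sR=50/9; mL=-25/9, mR=-50/9; mL+mR=-25/3 → advance -1; mR−mL=-25/9 → turn -1·90°
n=4: pose=(-8,3,W); sL=200/37, sR=200; mL=-7200/37, mR=-3900/37; mL+mR=-300 → advance -1; mR−mL=3300/37 → turn +1·90°
n=5: pose=(-7,3,S); sL=100/37, sR=100/13; mL=-2400/481, mR=-3150/481; mL+mR=-150/13 → advance -1; mR−mL=-750/481 → turn -1·90°

0 200/29 200/89 12000/2581 -20700/2581 -8 1 E
1 100/37 4 -48/37 -174/37 -9 1 S
2 200/49 200 -9600/49 -5100/49 -9 2 W
3 25/9 50/9 -25/9 -50/9 -8 2 S
4 200/37 200 -7200/37 -3900/37 -8 3 W
5 100/37 100/13 -2400/481 -3150/481 -7 3 S
final -7 4 W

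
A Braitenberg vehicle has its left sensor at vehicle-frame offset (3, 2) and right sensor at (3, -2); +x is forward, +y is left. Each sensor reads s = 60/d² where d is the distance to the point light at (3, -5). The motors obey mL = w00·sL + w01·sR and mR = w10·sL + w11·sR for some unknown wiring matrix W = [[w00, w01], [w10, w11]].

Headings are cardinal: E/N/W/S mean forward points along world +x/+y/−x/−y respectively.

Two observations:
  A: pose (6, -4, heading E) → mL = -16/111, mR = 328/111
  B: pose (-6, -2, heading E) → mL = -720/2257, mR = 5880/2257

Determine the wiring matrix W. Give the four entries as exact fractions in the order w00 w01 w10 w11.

obs A: pose=(6,-4,E) → sL=4/3, sR=60/37, mL=-16/111, mR=328/111
obs B: pose=(-6,-2,E) → sL=60/61, sR=60/37, mL=-720/2257, mR=5880/2257
sensor matrix S = [[4/3, 60/37], [60/61, 60/37]]; det S = 1280/2257
solve [mL_A; mL_B] = S·[w00; w01] and [mR_A; mR_B] = S·[w10; w11]:
  w00 = 1/2, w01 = -1/2, w10 = 1, w11 = 1

1/2 -1/2 1 1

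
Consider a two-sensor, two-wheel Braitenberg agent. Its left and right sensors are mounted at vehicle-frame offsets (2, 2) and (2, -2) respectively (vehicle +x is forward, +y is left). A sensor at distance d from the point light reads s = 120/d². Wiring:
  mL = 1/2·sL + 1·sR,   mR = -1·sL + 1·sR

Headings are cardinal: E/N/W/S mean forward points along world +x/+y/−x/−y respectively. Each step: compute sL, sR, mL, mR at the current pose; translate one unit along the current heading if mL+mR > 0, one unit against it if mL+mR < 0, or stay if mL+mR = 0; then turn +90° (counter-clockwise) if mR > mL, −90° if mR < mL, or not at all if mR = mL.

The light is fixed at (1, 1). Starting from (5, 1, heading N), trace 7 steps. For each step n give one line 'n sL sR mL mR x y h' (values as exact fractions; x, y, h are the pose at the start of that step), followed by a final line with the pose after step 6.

0 15 3 21/2 -12 5 1 N
1 120/37 8/3 476/111 -64/111 5 0 E
2 60/29 20/3 670/87 400/87 6 0 S
3 24/5 40/3 236/15 128/15 6 -1 W
4 30 10/3 55/3 -80/3 5 -1 N
5 120/37 120/61 8100/2257 -2880/2257 5 -2 E
6 60/37 60/17 2730/629 1200/629 6 -2 S
final 6 -3 W

n=0: pose=(5,1,N); sL=15, sR=3; mL=21/2, mR=-12; mL+mR=-3/2 → advance -1; mR−mL=-45/2 → turn -1·90°
n=1: pose=(5,0,E); sL=120/37, sR=8/3; mL=476/111, mR=-64/111; mL+mR=412/111 → advance +1; mR−mL=-180/37 → turn -1·90°
n=2: pose=(6,0,S); sL=60/29, sR=20/3; mL=670/87, mR=400/87; mL+mR=1070/87 → advance +1; mR−mL=-90/29 → turn -1·90°
n=3: pose=(6,-1,W); sL=24/5, sR=40/3; mL=236/15, mR=128/15; mL+mR=364/15 → advance +1; mR−mL=-36/5 → turn -1·90°
n=4: pose=(5,-1,N); sL=30, sR=10/3; mL=55/3, mR=-80/3; mL+mR=-25/3 → advance -1; mR−mL=-45 → turn -1·90°
n=5: pose=(5,-2,E); sL=120/37, sR=120/61; mL=8100/2257, mR=-2880/2257; mL+mR=5220/2257 → advance +1; mR−mL=-180/37 → turn -1·90°
n=6: pose=(6,-2,S); sL=60/37, sR=60/17; mL=2730/629, mR=1200/629; mL+mR=3930/629 → advance +1; mR−mL=-90/37 → turn -1·90°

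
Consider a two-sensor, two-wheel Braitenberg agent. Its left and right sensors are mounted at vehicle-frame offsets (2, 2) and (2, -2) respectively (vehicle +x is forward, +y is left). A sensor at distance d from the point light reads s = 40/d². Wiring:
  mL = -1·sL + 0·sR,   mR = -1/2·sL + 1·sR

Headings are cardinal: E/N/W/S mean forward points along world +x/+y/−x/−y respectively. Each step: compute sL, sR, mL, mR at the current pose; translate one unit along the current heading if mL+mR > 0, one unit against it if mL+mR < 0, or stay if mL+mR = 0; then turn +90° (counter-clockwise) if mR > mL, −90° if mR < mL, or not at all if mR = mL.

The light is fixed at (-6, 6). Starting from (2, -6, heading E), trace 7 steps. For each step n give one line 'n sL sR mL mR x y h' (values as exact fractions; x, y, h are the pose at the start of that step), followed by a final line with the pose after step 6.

n=0: pose=(2,-6,E); sL=1/5, sR=5/37; mL=-1/5, mR=13/370; mL+mR=-61/370 → advance -1; mR−mL=87/370 → turn +1·90°
n=1: pose=(1,-6,N); sL=8/25, sR=40/181; mL=-8/25, mR=276/4525; mL+mR=-1172/4525 → advance -1; mR−mL=1724/4525 → turn +1·90°
n=2: pose=(1,-7,W); sL=4/25, sR=20/73; mL=-4/25, mR=354/1825; mL+mR=62/1825 → advance +1; mR−mL=646/1825 → turn +1·90°
n=3: pose=(0,-7,S); sL=40/289, sR=40/241; mL=-40/289, mR=6740/69649; mL+mR=-2900/69649 → advance -1; mR−mL=16380/69649 → turn +1·90°
n=4: pose=(0,-6,E); sL=10/41, sR=2/13; mL=-10/41, mR=17/533; mL+mR=-113/533 → advance -1; mR−mL=147/533 → turn +1·90°
n=5: pose=(-1,-6,N); sL=40/109, sR=40/149; mL=-40/109, mR=1380/16241; mL+mR=-4580/16241 → advance -1; mR−mL=7340/16241 → turn +1·90°
n=6: pose=(-1,-7,W); sL=20/117, sR=4/13; mL=-20/117, mR=2/9; mL+mR=2/39 → advance +1; mR−mL=46/117 → turn +1·90°

0 1/5 5/37 -1/5 13/370 2 -6 E
1 8/25 40/181 -8/25 276/4525 1 -6 N
2 4/25 20/73 -4/25 354/1825 1 -7 W
3 40/289 40/241 -40/289 6740/69649 0 -7 S
4 10/41 2/13 -10/41 17/533 0 -6 E
5 40/109 40/149 -40/109 1380/16241 -1 -6 N
6 20/117 4/13 -20/117 2/9 -1 -7 W
final -2 -7 S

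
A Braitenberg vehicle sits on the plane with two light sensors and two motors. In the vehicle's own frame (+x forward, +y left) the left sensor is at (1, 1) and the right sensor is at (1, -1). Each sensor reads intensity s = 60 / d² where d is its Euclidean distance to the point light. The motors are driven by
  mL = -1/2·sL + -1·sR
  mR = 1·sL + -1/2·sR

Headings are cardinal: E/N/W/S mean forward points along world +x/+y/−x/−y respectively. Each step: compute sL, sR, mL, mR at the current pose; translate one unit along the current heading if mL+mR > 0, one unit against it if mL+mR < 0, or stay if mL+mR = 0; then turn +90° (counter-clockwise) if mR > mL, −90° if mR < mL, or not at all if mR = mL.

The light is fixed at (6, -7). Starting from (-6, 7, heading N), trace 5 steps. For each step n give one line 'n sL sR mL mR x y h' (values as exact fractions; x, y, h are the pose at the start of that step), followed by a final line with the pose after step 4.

n=0: pose=(-6,7,N); sL=30/197, sR=30/173; mL=-8505/34081, mR=2235/34081; mL+mR=-6270/34081 → advance -1; mR−mL=10740/34081 → turn +1·90°
n=1: pose=(-6,6,W); sL=60/313, sR=12/73; mL=-5946/22849, mR=2502/22849; mL+mR=-3444/22849 → advance -1; mR−mL=8448/22849 → turn +1·90°
n=2: pose=(-5,6,S); sL=15/61, sR=5/24; mL=-485/1464, mR=415/2928; mL+mR=-185/976 → advance -1; mR−mL=1385/2928 → turn +1·90°
n=3: pose=(-5,7,E); sL=12/65, sR=60/269; mL=-5514/17485, mR=1278/17485; mL+mR=-4236/17485 → advance -1; mR−mL=6792/17485 → turn +1·90°
n=4: pose=(-6,7,N); sL=30/197, sR=30/173; mL=-8505/34081, mR=2235/34081; mL+mR=-6270/34081 → advance -1; mR−mL=10740/34081 → turn +1·90°

0 30/197 30/173 -8505/34081 2235/34081 -6 7 N
1 60/313 12/73 -5946/22849 2502/22849 -6 6 W
2 15/61 5/24 -485/1464 415/2928 -5 6 S
3 12/65 60/269 -5514/17485 1278/17485 -5 7 E
4 30/197 30/173 -8505/34081 2235/34081 -6 7 N
final -6 6 W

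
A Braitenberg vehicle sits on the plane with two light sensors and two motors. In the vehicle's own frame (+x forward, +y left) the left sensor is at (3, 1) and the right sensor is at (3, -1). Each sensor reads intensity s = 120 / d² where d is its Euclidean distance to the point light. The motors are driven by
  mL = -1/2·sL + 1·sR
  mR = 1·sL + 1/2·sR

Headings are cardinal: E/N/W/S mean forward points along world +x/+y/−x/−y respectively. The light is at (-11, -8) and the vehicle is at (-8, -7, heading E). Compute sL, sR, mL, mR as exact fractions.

3 10/3 11/6 14/3

left sensor world pos  = (-5, -6); dL² = 40
right sensor world pos = (-5, -8); dR² = 36
sL = 120/40 = 3
sR = 120/36 = 10/3
mL = -1/2·sL + 1·sR = 11/6
mR = 1·sL + 1/2·sR = 14/3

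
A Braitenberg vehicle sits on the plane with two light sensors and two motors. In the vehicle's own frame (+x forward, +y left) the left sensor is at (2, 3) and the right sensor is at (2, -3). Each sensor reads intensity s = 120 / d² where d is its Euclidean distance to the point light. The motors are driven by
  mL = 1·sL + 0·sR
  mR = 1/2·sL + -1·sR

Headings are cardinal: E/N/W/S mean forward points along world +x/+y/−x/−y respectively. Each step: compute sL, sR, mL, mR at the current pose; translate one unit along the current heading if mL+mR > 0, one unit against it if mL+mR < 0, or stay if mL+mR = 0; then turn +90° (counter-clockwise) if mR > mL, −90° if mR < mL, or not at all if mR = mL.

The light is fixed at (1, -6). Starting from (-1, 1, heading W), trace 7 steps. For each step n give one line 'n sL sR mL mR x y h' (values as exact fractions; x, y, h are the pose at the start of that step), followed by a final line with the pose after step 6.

n=0: pose=(-1,1,W); sL=15/4, sR=30/29; mL=15/4, mR=195/232; mL+mR=1065/232 → advance +1; mR−mL=-675/232 → turn -1·90°
n=1: pose=(-2,1,N); sL=40/39, sR=40/27; mL=40/39, mR=-340/351; mL+mR=20/351 → advance +1; mR−mL=-700/351 → turn -1·90°
n=2: pose=(-2,2,E); sL=60/61, sR=60/13; mL=60/61, mR=-3270/793; mL+mR=-2490/793 → advance -1; mR−mL=-4050/793 → turn -1·90°
n=3: pose=(-3,2,S); sL=120/37, sR=24/17; mL=120/37, mR=132/629; mL+mR=2172/629 → advance +1; mR−mL=-1908/629 → turn -1·90°
n=4: pose=(-3,1,W); sL=30/13, sR=15/17; mL=30/13, mR=60/221; mL+mR=570/221 → advance +1; mR−mL=-450/221 → turn -1·90°
n=5: pose=(-4,1,N); sL=24/29, sR=24/17; mL=24/29, mR=-492/493; mL+mR=-84/493 → advance -1; mR−mL=-900/493 → turn -1·90°
n=6: pose=(-4,0,E); sL=4/3, sR=20/3; mL=4/3, mR=-6; mL+mR=-14/3 → advance -1; mR−mL=-22/3 → turn -1·90°

0 15/4 30/29 15/4 195/232 -1 1 W
1 40/39 40/27 40/39 -340/351 -2 1 N
2 60/61 60/13 60/61 -3270/793 -2 2 E
3 120/37 24/17 120/37 132/629 -3 2 S
4 30/13 15/17 30/13 60/221 -3 1 W
5 24/29 24/17 24/29 -492/493 -4 1 N
6 4/3 20/3 4/3 -6 -4 0 E
final -5 0 S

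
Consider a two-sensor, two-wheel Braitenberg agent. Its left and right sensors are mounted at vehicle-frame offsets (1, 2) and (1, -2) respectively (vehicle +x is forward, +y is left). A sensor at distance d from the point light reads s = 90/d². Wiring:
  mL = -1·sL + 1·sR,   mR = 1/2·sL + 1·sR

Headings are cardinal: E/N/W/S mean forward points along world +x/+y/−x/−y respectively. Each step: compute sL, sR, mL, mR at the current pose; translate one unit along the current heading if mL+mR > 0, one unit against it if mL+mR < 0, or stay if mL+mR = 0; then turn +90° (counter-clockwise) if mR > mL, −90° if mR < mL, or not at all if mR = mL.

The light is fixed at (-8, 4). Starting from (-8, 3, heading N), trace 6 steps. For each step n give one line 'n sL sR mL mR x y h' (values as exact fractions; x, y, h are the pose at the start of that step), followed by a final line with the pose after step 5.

0 45/2 45/2 0 135/4 -8 3 N
1 18 18 0 27 -8 4 W
2 45 9 -36 63/2 -9 4 S
3 10 90 80 95 -9 5 E
4 45/4 45/4 0 135/8 -8 5 N
5 90 90/17 -1440/17 855/17 -8 6 W
final -7 6 S

n=0: pose=(-8,3,N); sL=45/2, sR=45/2; mL=0, mR=135/4; mL+mR=135/4 → advance +1; mR−mL=135/4 → turn +1·90°
n=1: pose=(-8,4,W); sL=18, sR=18; mL=0, mR=27; mL+mR=27 → advance +1; mR−mL=27 → turn +1·90°
n=2: pose=(-9,4,S); sL=45, sR=9; mL=-36, mR=63/2; mL+mR=-9/2 → advance -1; mR−mL=135/2 → turn +1·90°
n=3: pose=(-9,5,E); sL=10, sR=90; mL=80, mR=95; mL+mR=175 → advance +1; mR−mL=15 → turn +1·90°
n=4: pose=(-8,5,N); sL=45/4, sR=45/4; mL=0, mR=135/8; mL+mR=135/8 → advance +1; mR−mL=135/8 → turn +1·90°
n=5: pose=(-8,6,W); sL=90, sR=90/17; mL=-1440/17, mR=855/17; mL+mR=-585/17 → advance -1; mR−mL=135 → turn +1·90°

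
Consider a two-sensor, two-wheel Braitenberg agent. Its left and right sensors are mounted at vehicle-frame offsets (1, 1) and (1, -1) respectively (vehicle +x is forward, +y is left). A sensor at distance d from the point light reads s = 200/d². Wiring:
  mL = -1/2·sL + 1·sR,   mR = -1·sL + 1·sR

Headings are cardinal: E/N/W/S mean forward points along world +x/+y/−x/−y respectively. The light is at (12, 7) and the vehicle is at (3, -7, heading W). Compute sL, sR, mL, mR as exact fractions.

8/13 200/269 1524/3497 448/3497

left sensor world pos  = (2, -8); dL² = 325
right sensor world pos = (2, -6); dR² = 269
sL = 200/325 = 8/13
sR = 200/269 = 200/269
mL = -1/2·sL + 1·sR = 1524/3497
mR = -1·sL + 1·sR = 448/3497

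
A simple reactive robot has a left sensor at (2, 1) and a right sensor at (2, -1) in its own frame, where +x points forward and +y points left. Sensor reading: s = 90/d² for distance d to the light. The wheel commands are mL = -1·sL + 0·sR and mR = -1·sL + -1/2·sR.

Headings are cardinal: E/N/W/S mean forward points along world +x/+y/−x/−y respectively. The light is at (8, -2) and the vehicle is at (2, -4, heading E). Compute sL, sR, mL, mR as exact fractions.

left sensor world pos  = (4, -3); dL² = 17
right sensor world pos = (4, -5); dR² = 25
sL = 90/17 = 90/17
sR = 90/25 = 18/5
mL = -1·sL + 0·sR = -90/17
mR = -1·sL + -1/2·sR = -603/85

90/17 18/5 -90/17 -603/85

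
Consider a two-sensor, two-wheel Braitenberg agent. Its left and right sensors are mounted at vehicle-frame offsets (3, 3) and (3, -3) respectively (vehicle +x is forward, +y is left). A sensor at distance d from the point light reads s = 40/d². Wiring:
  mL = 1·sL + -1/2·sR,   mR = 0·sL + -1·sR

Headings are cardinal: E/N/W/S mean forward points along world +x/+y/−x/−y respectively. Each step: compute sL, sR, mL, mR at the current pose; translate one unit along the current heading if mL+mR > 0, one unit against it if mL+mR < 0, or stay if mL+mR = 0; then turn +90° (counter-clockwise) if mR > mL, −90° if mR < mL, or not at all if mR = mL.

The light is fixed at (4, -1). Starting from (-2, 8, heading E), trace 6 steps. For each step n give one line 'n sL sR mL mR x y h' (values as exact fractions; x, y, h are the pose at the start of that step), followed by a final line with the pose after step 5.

n=0: pose=(-2,8,E); sL=40/153, sR=8/9; mL=-28/153, mR=-8/9; mL+mR=-164/153 → advance -1; mR−mL=-12/17 → turn -1·90°
n=1: pose=(-3,8,S); sL=10/13, sR=5/17; mL=275/442, mR=-5/17; mL+mR=145/442 → advance +1; mR−mL=-405/442 → turn -1·90°
n=2: pose=(-3,7,W); sL=8/25, sR=40/221; mL=1268/5525, mR=-40/221; mL+mR=268/5525 → advance +1; mR−mL=-2268/5525 → turn -1·90°
n=3: pose=(-4,7,N); sL=20/121, sR=20/73; mL=250/8833, mR=-20/73; mL+mR=-2170/8833 → advance -1; mR−mL=-2670/8833 → turn -1·90°
n=4: pose=(-4,6,E); sL=8/25, sR=40/41; mL=-172/1025, mR=-40/41; mL+mR=-1172/1025 → advance -1; mR−mL=-828/1025 → turn -1·90°
n=5: pose=(-5,6,S); sL=10/13, sR=1/4; mL=67/104, mR=-1/4; mL+mR=41/104 → advance +1; mR−mL=-93/104 → turn -1·90°

0 40/153 8/9 -28/153 -8/9 -2 8 E
1 10/13 5/17 275/442 -5/17 -3 8 S
2 8/25 40/221 1268/5525 -40/221 -3 7 W
3 20/121 20/73 250/8833 -20/73 -4 7 N
4 8/25 40/41 -172/1025 -40/41 -4 6 E
5 10/13 1/4 67/104 -1/4 -5 6 S
final -5 5 W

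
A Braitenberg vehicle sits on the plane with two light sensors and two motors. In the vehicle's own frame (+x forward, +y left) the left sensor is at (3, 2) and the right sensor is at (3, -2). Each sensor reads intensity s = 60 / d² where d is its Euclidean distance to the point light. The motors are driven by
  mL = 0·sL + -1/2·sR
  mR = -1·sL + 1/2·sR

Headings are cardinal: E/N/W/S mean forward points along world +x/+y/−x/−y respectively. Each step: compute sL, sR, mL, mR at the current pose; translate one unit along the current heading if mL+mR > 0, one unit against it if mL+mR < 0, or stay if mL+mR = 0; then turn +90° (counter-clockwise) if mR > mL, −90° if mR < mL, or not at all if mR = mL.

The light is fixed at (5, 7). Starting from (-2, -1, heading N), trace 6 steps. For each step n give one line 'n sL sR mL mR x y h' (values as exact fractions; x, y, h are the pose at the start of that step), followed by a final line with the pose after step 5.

0 30/53 6/5 -3/5 9/265 -2 -1 N
1 60/221 60/149 -30/149 -2310/32929 -2 -2 W
2 3/8 15/52 -15/104 -3/13 -1 -2 S
3 60/181 20/39 -10/39 -530/7059 -1 -1 W
4 6/13 6/17 -3/17 -63/221 0 -1 S
5 12/29 60/89 -30/89 -198/2581 0 0 W
final 1 0 S

n=0: pose=(-2,-1,N); sL=30/53, sR=6/5; mL=-3/5, mR=9/265; mL+mR=-30/53 → advance -1; mR−mL=168/265 → turn +1·90°
n=1: pose=(-2,-2,W); sL=60/221, sR=60/149; mL=-30/149, mR=-2310/32929; mL+mR=-60/221 → advance -1; mR−mL=4320/32929 → turn +1·90°
n=2: pose=(-1,-2,S); sL=3/8, sR=15/52; mL=-15/104, mR=-3/13; mL+mR=-3/8 → advance -1; mR−mL=-9/104 → turn -1·90°
n=3: pose=(-1,-1,W); sL=60/181, sR=20/39; mL=-10/39, mR=-530/7059; mL+mR=-60/181 → advance -1; mR−mL=1280/7059 → turn +1·90°
n=4: pose=(0,-1,S); sL=6/13, sR=6/17; mL=-3/17, mR=-63/221; mL+mR=-6/13 → advance -1; mR−mL=-24/221 → turn -1·90°
n=5: pose=(0,0,W); sL=12/29, sR=60/89; mL=-30/89, mR=-198/2581; mL+mR=-12/29 → advance -1; mR−mL=672/2581 → turn +1·90°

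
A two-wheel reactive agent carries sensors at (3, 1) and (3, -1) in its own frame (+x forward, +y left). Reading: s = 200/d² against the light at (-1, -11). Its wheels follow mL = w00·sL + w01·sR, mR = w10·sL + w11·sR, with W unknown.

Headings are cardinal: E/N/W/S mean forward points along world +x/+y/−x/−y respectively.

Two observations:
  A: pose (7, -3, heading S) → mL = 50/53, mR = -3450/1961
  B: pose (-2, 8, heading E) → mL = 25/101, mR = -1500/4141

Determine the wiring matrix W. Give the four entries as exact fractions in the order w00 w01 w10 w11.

obs A: pose=(7,-3,S) → sL=100/53, sR=100/37, mL=50/53, mR=-3450/1961
obs B: pose=(-2,8,E) → sL=50/101, sR=25/41, mL=25/101, mR=-1500/4141
sensor matrix S = [[100/53, 100/37], [50/101, 25/41]]; det S = -1522500/8120501
solve [mL_A; mL_B] = S·[w00; w01] and [mR_A; mR_B] = S·[w10; w11]:
  w00 = 1/2, w01 = 0, w10 = 1/2, w11 = -1

1/2 0 1/2 -1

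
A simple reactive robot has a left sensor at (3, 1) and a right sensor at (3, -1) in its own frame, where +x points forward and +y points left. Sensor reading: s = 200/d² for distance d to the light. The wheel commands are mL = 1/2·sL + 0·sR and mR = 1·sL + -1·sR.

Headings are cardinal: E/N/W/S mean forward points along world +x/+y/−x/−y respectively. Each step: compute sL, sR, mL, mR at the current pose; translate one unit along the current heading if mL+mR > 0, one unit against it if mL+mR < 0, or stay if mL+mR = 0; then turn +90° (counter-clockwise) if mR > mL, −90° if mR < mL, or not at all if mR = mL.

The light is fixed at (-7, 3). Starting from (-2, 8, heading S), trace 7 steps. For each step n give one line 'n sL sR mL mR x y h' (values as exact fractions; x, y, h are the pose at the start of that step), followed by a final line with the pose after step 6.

0 5 10 5/2 -5 -2 8 S
1 200/29 200/53 100/29 4800/1537 -2 9 W
2 20/9 100/53 10/9 160/477 -3 9 N
3 200/113 40/17 100/113 -1120/1921 -3 10 E
4 50/13 25/4 25/13 -125/52 -2 10 S
5 200/53 40/17 100/53 1280/901 -2 11 W
6 20/13 100/73 10/13 160/949 -3 11 N
final -3 12 E

n=0: pose=(-2,8,S); sL=5, sR=10; mL=5/2, mR=-5; mL+mR=-5/2 → advance -1; mR−mL=-15/2 → turn -1·90°
n=1: pose=(-2,9,W); sL=200/29, sR=200/53; mL=100/29, mR=4800/1537; mL+mR=10100/1537 → advance +1; mR−mL=-500/1537 → turn -1·90°
n=2: pose=(-3,9,N); sL=20/9, sR=100/53; mL=10/9, mR=160/477; mL+mR=230/159 → advance +1; mR−mL=-370/477 → turn -1·90°
n=3: pose=(-3,10,E); sL=200/113, sR=40/17; mL=100/113, mR=-1120/1921; mL+mR=580/1921 → advance +1; mR−mL=-2820/1921 → turn -1·90°
n=4: pose=(-2,10,S); sL=50/13, sR=25/4; mL=25/13, mR=-125/52; mL+mR=-25/52 → advance -1; mR−mL=-225/52 → turn -1·90°
n=5: pose=(-2,11,W); sL=200/53, sR=40/17; mL=100/53, mR=1280/901; mL+mR=2980/901 → advance +1; mR−mL=-420/901 → turn -1·90°
n=6: pose=(-3,11,N); sL=20/13, sR=100/73; mL=10/13, mR=160/949; mL+mR=890/949 → advance +1; mR−mL=-570/949 → turn -1·90°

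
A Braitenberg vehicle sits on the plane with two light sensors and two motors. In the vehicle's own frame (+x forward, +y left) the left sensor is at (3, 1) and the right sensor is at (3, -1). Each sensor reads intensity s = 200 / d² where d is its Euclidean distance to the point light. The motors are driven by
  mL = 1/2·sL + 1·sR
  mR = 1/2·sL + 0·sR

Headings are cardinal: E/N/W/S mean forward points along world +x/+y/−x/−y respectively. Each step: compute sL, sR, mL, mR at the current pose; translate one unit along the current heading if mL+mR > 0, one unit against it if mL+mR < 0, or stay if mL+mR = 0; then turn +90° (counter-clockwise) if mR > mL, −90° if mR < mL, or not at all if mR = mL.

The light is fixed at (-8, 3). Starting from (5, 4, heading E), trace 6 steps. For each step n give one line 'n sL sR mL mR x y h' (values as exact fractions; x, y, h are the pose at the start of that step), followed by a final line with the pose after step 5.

n=0: pose=(5,4,E); sL=10/13, sR=25/32; mL=485/416, mR=5/13; mL+mR=645/416 → advance +1; mR−mL=-25/32 → turn -1·90°
n=1: pose=(6,4,S); sL=200/229, sR=200/173; mL=63100/39617, mR=100/229; mL+mR=80400/39617 → advance +1; mR−mL=-200/173 → turn -1·90°
n=2: pose=(6,3,W); sL=100/61, sR=100/61; mL=150/61, mR=50/61; mL+mR=200/61 → advance +1; mR−mL=-100/61 → turn -1·90°
n=3: pose=(5,3,N); sL=200/153, sR=40/41; mL=10220/6273, mR=100/153; mL+mR=14320/6273 → advance +1; mR−mL=-40/41 → turn -1·90°
n=4: pose=(5,4,E); sL=10/13, sR=25/32; mL=485/416, mR=5/13; mL+mR=645/416 → advance +1; mR−mL=-25/32 → turn -1·90°
n=5: pose=(6,4,S); sL=200/229, sR=200/173; mL=63100/39617, mR=100/229; mL+mR=80400/39617 → advance +1; mR−mL=-200/173 → turn -1·90°

0 10/13 25/32 485/416 5/13 5 4 E
1 200/229 200/173 63100/39617 100/229 6 4 S
2 100/61 100/61 150/61 50/61 6 3 W
3 200/153 40/41 10220/6273 100/153 5 3 N
4 10/13 25/32 485/416 5/13 5 4 E
5 200/229 200/173 63100/39617 100/229 6 4 S
final 6 3 W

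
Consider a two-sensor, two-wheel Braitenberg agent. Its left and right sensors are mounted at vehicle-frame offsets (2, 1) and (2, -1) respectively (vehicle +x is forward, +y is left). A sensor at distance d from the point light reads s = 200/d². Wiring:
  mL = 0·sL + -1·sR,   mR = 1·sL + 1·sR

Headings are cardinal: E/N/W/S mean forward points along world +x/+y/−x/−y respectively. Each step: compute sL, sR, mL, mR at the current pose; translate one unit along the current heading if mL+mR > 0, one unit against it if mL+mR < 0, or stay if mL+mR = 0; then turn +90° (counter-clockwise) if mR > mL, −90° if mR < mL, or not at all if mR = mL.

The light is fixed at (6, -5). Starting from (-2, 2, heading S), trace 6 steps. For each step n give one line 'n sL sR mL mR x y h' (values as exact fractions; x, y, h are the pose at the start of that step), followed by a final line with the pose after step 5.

n=0: pose=(-2,2,S); sL=100/37, sR=100/53; mL=-100/53, mR=9000/1961; mL+mR=100/37 → advance +1; mR−mL=12700/1961 → turn +1·90°
n=1: pose=(-2,1,E); sL=40/17, sR=200/61; mL=-200/61, mR=5840/1037; mL+mR=40/17 → advance +1; mR−mL=9240/1037 → turn +1·90°
n=2: pose=(-1,1,N); sL=25/16, sR=2; mL=-2, mR=57/16; mL+mR=25/16 → advance +1; mR−mL=89/16 → turn +1·90°
n=3: pose=(-1,2,W); sL=200/117, sR=40/29; mL=-40/29, mR=10480/3393; mL+mR=200/117 → advance +1; mR−mL=15160/3393 → turn +1·90°
n=4: pose=(-2,2,S); sL=100/37, sR=100/53; mL=-100/53, mR=9000/1961; mL+mR=100/37 → advance +1; mR−mL=12700/1961 → turn +1·90°
n=5: pose=(-2,1,E); sL=40/17, sR=200/61; mL=-200/61, mR=5840/1037; mL+mR=40/17 → advance +1; mR−mL=9240/1037 → turn +1·90°

0 100/37 100/53 -100/53 9000/1961 -2 2 S
1 40/17 200/61 -200/61 5840/1037 -2 1 E
2 25/16 2 -2 57/16 -1 1 N
3 200/117 40/29 -40/29 10480/3393 -1 2 W
4 100/37 100/53 -100/53 9000/1961 -2 2 S
5 40/17 200/61 -200/61 5840/1037 -2 1 E
final -1 1 N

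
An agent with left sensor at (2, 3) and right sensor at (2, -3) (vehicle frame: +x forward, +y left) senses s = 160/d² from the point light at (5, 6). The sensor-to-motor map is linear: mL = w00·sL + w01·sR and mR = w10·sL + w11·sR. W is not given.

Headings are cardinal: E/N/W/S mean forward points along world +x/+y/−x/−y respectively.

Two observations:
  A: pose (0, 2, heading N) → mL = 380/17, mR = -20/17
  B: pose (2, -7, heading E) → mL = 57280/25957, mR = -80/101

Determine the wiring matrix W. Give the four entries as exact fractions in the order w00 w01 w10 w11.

obs A: pose=(0,2,N) → sL=40/17, sR=20, mL=380/17, mR=-20/17
obs B: pose=(2,-7,E) → sL=160/101, sR=160/257, mL=57280/25957, mR=-80/101
sensor matrix S = [[40/17, 20], [160/101, 160/257]]; det S = -13334400/441269
solve [mL_A; mL_B] = S·[w00; w01] and [mR_A; mR_B] = S·[w10; w11]:
  w00 = 1, w01 = 1, w10 = -1/2, w11 = 0

1 1 -1/2 0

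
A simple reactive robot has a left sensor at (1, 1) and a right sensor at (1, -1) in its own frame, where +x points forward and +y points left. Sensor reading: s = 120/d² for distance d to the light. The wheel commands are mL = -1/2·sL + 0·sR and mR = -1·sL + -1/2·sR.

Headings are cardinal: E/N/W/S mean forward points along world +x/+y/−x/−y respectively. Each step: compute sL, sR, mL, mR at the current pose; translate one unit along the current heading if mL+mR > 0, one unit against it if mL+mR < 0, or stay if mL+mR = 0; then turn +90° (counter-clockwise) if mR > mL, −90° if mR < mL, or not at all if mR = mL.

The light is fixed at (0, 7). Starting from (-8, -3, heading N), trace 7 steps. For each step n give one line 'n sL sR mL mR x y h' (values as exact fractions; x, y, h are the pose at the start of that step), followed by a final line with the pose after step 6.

n=0: pose=(-8,-3,N); sL=20/27, sR=12/13; mL=-10/27, mR=-422/351; mL+mR=-184/117 → advance -1; mR−mL=-292/351 → turn -1·90°
n=1: pose=(-8,-4,E); sL=120/149, sR=120/193; mL=-60/149, mR=-32100/28757; mL+mR=-43680/28757 → advance -1; mR−mL=-20520/28757 → turn -1·90°
n=2: pose=(-9,-4,S); sL=15/26, sR=30/61; mL=-15/52, mR=-1305/1586; mL+mR=-3525/3172 → advance -1; mR−mL=-1695/3172 → turn -1·90°
n=3: pose=(-9,-3,W); sL=120/221, sR=120/181; mL=-60/221, mR=-34980/40001; mL+mR=-45840/40001 → advance -1; mR−mL=-24120/40001 → turn -1·90°
n=4: pose=(-8,-3,N); sL=20/27, sR=12/13; mL=-10/27, mR=-422/351; mL+mR=-184/117 → advance -1; mR−mL=-292/351 → turn -1·90°
n=5: pose=(-8,-4,E); sL=120/149, sR=120/193; mL=-60/149, mR=-32100/28757; mL+mR=-43680/28757 → advance -1; mR−mL=-20520/28757 → turn -1·90°
n=6: pose=(-9,-4,S); sL=15/26, sR=30/61; mL=-15/52, mR=-1305/1586; mL+mR=-3525/3172 → advance -1; mR−mL=-1695/3172 → turn -1·90°

0 20/27 12/13 -10/27 -422/351 -8 -3 N
1 120/149 120/193 -60/149 -32100/28757 -8 -4 E
2 15/26 30/61 -15/52 -1305/1586 -9 -4 S
3 120/221 120/181 -60/221 -34980/40001 -9 -3 W
4 20/27 12/13 -10/27 -422/351 -8 -3 N
5 120/149 120/193 -60/149 -32100/28757 -8 -4 E
6 15/26 30/61 -15/52 -1305/1586 -9 -4 S
final -9 -3 W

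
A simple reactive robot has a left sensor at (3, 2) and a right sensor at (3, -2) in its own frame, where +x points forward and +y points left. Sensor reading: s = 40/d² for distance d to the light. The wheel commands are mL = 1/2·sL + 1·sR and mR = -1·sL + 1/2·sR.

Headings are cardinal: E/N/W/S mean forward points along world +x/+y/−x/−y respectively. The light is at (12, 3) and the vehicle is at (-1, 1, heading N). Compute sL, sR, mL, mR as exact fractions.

left sensor world pos  = (-3, 4); dL² = 226
right sensor world pos = (1, 4); dR² = 122
sL = 40/226 = 20/113
sR = 40/122 = 20/61
mL = 1/2·sL + 1·sR = 2870/6893
mR = -1·sL + 1/2·sR = -90/6893

20/113 20/61 2870/6893 -90/6893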